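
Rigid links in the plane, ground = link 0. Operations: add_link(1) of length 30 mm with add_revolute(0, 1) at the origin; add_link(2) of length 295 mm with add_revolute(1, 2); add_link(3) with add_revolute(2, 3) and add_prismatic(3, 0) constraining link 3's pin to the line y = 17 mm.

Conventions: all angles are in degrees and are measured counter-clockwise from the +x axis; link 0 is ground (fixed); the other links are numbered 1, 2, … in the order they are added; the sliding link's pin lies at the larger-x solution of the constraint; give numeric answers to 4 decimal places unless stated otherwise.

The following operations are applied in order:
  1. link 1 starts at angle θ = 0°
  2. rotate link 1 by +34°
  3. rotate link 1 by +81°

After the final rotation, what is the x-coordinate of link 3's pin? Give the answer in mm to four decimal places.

geometry: r = 30 mm, L = 295 mm, e = 17 mm; θ starts at 0°
rotate link 1 by +34°: θ ← 0° +34° = 34°
rotate link 1 by +81°: θ ← 34° +81° = 115°
crank pin P = (r cos θ, r sin θ) = (-12.678548, 27.189234)
h = r sin θ − e = 27.189234 − 17 = 10.189234
x = r cos θ + √(L² − h²) = -12.678548 + 294.823981 = 282.145433

282.1454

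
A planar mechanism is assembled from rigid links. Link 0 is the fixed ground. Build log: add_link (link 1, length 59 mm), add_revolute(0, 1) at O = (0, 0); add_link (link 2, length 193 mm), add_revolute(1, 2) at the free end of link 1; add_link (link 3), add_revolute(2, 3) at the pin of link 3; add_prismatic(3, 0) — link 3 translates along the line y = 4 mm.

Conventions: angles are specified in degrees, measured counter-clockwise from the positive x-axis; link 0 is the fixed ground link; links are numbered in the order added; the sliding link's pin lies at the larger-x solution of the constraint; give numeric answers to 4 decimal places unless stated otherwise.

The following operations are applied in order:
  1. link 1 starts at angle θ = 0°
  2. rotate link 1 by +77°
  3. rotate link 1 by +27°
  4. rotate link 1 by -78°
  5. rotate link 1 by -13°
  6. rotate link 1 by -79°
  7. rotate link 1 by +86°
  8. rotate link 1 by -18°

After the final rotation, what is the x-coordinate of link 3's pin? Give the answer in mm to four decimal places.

geometry: r = 59 mm, L = 193 mm, e = 4 mm; θ starts at 0°
rotate link 1 by +77°: θ ← 0° +77° = 77°
rotate link 1 by +27°: θ ← 77° +27° = 104°
rotate link 1 by -78°: θ ← 104° -78° = 26°
rotate link 1 by -13°: θ ← 26° -13° = 13°
rotate link 1 by -79°: θ ← 13° -79° = -66°
rotate link 1 by +86°: θ ← -66° +86° = 20°
rotate link 1 by -18°: θ ← 20° -18° = 2°
crank pin P = (r cos θ, r sin θ) = (58.964059, 2.059070)
h = r sin θ − e = 2.059070 − 4 = -1.940930
x = r cos θ + √(L² − h²) = 58.964059 + 192.990240 = 251.954299

251.9543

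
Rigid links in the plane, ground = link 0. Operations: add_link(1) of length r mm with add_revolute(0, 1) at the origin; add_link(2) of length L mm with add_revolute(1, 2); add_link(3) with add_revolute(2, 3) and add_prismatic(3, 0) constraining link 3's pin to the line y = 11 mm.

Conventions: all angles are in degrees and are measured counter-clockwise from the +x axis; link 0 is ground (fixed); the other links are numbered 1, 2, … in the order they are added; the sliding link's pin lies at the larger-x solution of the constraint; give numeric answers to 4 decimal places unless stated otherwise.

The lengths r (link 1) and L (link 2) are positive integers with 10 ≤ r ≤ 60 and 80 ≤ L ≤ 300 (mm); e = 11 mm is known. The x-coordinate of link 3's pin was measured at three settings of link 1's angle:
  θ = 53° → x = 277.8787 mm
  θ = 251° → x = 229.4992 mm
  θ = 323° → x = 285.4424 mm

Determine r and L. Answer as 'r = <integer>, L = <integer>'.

constraint per measurement: (x − r cos θ)² + (r sin θ − e)² = L²
subtracting the θ₁ and θ₂ equations cancels the r² and L² terms:
r = (x₁² − x₂²) / (2[(x₁cos θ₁ + e sin θ₁) − (x₂cos θ₂ + e sin θ₂)]) = 47.0000 → r = 47
L² = (x₁ − r cos θ₁)² + (r sin θ₁ − e)² = 63001.0146 → L = 251.0000 → L = 251
check at θ₃=323°: x = 285.4424 (printed 285.4424) ✓

r = 47, L = 251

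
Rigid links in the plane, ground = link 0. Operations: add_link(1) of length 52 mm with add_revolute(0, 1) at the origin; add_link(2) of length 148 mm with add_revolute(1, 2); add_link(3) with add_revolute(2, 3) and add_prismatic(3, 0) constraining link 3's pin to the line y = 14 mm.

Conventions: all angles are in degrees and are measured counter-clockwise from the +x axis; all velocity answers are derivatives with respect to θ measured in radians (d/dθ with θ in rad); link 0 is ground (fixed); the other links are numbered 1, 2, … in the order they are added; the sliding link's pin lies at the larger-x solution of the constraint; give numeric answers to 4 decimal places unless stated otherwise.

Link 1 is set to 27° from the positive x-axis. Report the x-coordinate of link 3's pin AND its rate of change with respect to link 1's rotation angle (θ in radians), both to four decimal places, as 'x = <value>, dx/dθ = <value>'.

geometry: r = 52 mm, L = 148 mm, e = 14 mm
crank pin P = (r cos θ, r sin θ) = (46.332339, 23.607506)
h = r sin θ − e = 23.607506 − 14 = 9.607506
x = r cos θ + √(L² − h²) = 46.332339 + 147.687832 = 194.020172
dx/dθ = −r sin θ − h·r cos θ/√(L² − h²) (θ in radians; h = 9.607506) = -26.621554

x = 194.0202, dx/dθ = -26.6216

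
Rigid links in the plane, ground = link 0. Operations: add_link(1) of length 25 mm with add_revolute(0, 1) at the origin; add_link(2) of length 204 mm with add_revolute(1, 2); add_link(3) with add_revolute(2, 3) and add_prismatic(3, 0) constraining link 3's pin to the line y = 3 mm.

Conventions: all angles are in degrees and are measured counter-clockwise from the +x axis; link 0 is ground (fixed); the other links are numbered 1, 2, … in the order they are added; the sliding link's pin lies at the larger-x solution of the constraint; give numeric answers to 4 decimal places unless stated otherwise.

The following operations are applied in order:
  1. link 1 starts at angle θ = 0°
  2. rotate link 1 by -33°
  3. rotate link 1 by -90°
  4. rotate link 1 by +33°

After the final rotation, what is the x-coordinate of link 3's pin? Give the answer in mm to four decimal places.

geometry: r = 25 mm, L = 204 mm, e = 3 mm; θ starts at 0°
rotate link 1 by -33°: θ ← 0° -33° = -33°
rotate link 1 by -90°: θ ← -33° -90° = -123°
rotate link 1 by +33°: θ ← -123° +33° = -90°
crank pin P = (r cos θ, r sin θ) = (0.000000, -25.000000)
h = r sin θ − e = -25.000000 − 3 = -28.000000
x = r cos θ + √(L² − h²) = 0.000000 + 202.069295 = 202.069295

202.0693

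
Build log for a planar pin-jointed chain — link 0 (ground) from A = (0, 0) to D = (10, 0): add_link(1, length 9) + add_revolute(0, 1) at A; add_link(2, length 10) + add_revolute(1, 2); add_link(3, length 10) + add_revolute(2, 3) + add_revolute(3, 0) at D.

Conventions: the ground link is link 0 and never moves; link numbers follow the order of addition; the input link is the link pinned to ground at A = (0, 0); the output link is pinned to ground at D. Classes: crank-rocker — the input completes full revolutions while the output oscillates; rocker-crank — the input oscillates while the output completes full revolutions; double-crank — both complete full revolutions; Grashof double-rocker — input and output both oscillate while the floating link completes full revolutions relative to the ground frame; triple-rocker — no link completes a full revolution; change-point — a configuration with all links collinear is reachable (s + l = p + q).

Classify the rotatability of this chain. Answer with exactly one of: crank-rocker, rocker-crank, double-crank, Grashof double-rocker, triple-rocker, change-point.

lengths: ground=10, input=9, coupler=10, output=10
sorted: s=9 (shortest), l=10 (longest), p+q=20
s + l = 19 vs p + q = 20
s + l < p + q (Grashof) with shortest = input link → crank-rocker

crank-rocker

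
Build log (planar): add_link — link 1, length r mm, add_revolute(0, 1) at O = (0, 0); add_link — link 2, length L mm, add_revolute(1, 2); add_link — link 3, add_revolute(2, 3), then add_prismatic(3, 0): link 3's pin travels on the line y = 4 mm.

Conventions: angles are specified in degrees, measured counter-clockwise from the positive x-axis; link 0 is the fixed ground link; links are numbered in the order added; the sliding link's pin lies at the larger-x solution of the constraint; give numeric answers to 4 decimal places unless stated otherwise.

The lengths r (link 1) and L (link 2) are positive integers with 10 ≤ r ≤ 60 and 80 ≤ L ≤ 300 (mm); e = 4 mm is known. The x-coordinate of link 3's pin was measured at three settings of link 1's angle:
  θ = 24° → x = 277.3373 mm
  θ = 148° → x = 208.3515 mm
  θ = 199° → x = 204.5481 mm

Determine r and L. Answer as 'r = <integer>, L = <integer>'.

constraint per measurement: (x − r cos θ)² + (r sin θ − e)² = L²
subtracting the θ₁ and θ₂ equations cancels the r² and L² terms:
r = (x₁² − x₂²) / (2[(x₁cos θ₁ + e sin θ₁) − (x₂cos θ₂ + e sin θ₂)]) = 39.0000 → r = 39
L² = (x₁ − r cos θ₁)² + (r sin θ₁ − e)² = 58563.9781 → L = 242.0000 → L = 242
check at θ₃=199°: x = 204.5481 (printed 204.5481) ✓

r = 39, L = 242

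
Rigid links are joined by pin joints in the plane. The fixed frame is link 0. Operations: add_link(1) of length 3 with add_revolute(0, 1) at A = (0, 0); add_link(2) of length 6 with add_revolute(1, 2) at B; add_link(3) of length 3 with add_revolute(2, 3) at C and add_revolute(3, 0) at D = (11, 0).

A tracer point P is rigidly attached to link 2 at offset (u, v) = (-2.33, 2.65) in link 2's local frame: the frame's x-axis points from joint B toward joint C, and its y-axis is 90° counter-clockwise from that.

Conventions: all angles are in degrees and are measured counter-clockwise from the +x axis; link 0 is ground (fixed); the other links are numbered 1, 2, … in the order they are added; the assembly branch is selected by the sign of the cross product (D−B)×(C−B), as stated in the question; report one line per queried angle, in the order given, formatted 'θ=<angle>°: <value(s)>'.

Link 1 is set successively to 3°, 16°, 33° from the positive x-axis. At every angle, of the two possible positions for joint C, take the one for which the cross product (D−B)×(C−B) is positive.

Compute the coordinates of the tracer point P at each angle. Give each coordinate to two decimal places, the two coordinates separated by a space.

A=(0,0), D=(11.00,0)
θ=3°: B = A + 3.00·(cos3°, sin3°) = (2.9959, 0.1570)
θ=3°: |BD| = 8.0057
θ=3°: circle(B,6.00) ∩ circle(D,3.00): a=5.6891, h=1.9062
θ=3°:   candidates: C₊=(8.7213,1.9513) cross=15.261; C₋=(8.6465,-1.8604) cross=-15.261
θ=3°:   branch + wants cross > 0 → take C=(8.7213,1.9513) (cross=15.261)
θ=3°: ex = (C−B)/|BC| = (0.9542,0.2990); ey = (-0.2990,0.9542)
θ=3°: P = B + -2.33·ex + 2.65·ey = (-0.0200,1.9890)
θ=16°: B = A + 3.00·(cos16°, sin16°) = (2.8838, 0.8269)
θ=16°: |BD| = 8.1582
θ=16°: circle(B,6.00) ∩ circle(D,3.00): a=5.7339, h=1.7671
θ=16°:   candidates: C₊=(8.7673,2.0037) cross=14.416; C₋=(8.4090,-1.5122) cross=-14.416
θ=16°:   branch + wants cross > 0 → take C=(8.7673,2.0037) (cross=14.416)
θ=16°: ex = (C−B)/|BC| = (0.9806,0.1961); ey = (-0.1961,0.9806)
θ=16°: P = B + -2.33·ex + 2.65·ey = (0.0793,2.9685)
θ=33°: B = A + 3.00·(cos33°, sin33°) = (2.5160, 1.6339)
θ=33°: |BD| = 8.6399
θ=33°: circle(B,6.00) ∩ circle(D,3.00): a=5.8825, h=1.1818
θ=33°:   candidates: C₊=(8.5158,1.6819) cross=10.210; C₋=(8.0688,-0.6390) cross=-10.210
θ=33°:   branch + wants cross > 0 → take C=(8.5158,1.6819) (cross=10.210)
θ=33°: ex = (C−B)/|BC| = (1.0000,0.0080); ey = (-0.0080,1.0000)
θ=33°: P = B + -2.33·ex + 2.65·ey = (0.1649,4.2652)

θ=3°: -0.02 1.99
θ=16°: 0.08 2.97
θ=33°: 0.16 4.27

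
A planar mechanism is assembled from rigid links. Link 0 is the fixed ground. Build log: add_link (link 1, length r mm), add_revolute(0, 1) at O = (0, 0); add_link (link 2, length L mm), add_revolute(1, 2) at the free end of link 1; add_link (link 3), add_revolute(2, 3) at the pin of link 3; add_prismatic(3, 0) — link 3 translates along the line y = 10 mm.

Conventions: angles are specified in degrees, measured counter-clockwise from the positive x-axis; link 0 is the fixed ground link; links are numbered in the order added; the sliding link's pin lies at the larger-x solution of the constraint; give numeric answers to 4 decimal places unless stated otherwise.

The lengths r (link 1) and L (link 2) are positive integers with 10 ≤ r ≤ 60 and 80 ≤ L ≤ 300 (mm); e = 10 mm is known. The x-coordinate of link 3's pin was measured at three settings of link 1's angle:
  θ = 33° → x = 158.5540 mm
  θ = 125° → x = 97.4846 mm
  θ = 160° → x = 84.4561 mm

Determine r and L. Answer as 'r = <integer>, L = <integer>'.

constraint per measurement: (x − r cos θ)² + (r sin θ − e)² = L²
subtracting the θ₁ and θ₂ equations cancels the r² and L² terms:
r = (x₁² − x₂²) / (2[(x₁cos θ₁ + e sin θ₁) − (x₂cos θ₂ + e sin θ₂)]) = 42.0000 → r = 42
L² = (x₁ − r cos θ₁)² + (r sin θ₁ − e)² = 15376.0100 → L = 124.0000 → L = 124
check at θ₃=160°: x = 84.4561 (printed 84.4561) ✓

r = 42, L = 124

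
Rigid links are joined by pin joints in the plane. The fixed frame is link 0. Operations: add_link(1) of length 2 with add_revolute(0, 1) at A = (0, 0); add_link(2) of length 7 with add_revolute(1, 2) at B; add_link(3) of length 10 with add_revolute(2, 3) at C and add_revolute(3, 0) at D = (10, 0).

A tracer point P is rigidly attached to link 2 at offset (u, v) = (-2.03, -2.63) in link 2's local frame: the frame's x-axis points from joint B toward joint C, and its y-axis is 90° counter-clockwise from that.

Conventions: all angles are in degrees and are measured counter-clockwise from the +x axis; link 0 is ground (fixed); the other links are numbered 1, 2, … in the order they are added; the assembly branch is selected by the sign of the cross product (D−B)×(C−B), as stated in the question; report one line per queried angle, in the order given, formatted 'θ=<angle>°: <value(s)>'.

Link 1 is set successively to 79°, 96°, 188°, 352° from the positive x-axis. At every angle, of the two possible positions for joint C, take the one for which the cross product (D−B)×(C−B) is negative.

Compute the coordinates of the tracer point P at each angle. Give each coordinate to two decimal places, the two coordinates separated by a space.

A=(0,0), D=(10.00,0)
θ=79°: B = A + 2.00·(cos79°, sin79°) = (0.3816, 1.9633)
θ=79°: |BD| = 9.8167
θ=79°: circle(B,7.00) ∩ circle(D,10.00): a=2.3107, h=6.6076
θ=79°:   candidates: C₊=(3.9671,7.9752) cross=64.865; C₋=(1.3242,-4.9730) cross=-64.865
θ=79°:   branch - wants cross < 0 → take C=(1.3242,-4.9730) (cross=-64.865)
θ=79°: ex = (C−B)/|BC| = (0.1347,-0.9909); ey = (0.9909,0.1347)
θ=79°: P = B + -2.03·ex + -2.63·ey = (-2.4978,3.6206)
θ=96°: B = A + 2.00·(cos96°, sin96°) = (-0.2091, 1.9890)
θ=96°: |BD| = 10.4010
θ=96°: circle(B,7.00) ∩ circle(D,10.00): a=2.7488, h=6.4377
θ=96°:   candidates: C₊=(3.7202,7.7823) cross=66.959; C₋=(1.2579,-4.8555) cross=-66.959
θ=96°:   branch - wants cross < 0 → take C=(1.2579,-4.8555) (cross=-66.959)
θ=96°: ex = (C−B)/|BC| = (0.2096,-0.9778); ey = (0.9778,0.2096)
θ=96°: P = B + -2.03·ex + -2.63·ey = (-3.2061,3.4228)
θ=188°: B = A + 2.00·(cos188°, sin188°) = (-1.9805, -0.2783)
θ=188°: |BD| = 11.9838
θ=188°: circle(B,7.00) ∩ circle(D,10.00): a=3.8640, h=5.8369
θ=188°:   candidates: C₊=(1.7469,5.6467) cross=69.948; C₋=(2.0180,-6.0239) cross=-69.948
θ=188°:   branch - wants cross < 0 → take C=(2.0180,-6.0239) (cross=-69.948)
θ=188°: ex = (C−B)/|BC| = (0.5712,-0.8208); ey = (0.8208,0.5712)
θ=188°: P = B + -2.03·ex + -2.63·ey = (-5.2988,-0.1144)
θ=352°: B = A + 2.00·(cos352°, sin352°) = (1.9805, -0.2783)
θ=352°: |BD| = 8.0243
θ=352°: circle(B,7.00) ∩ circle(D,10.00): a=0.8343, h=6.9501
θ=352°:   candidates: C₊=(2.5732,6.6965) cross=55.770; C₋=(3.0554,-7.1953) cross=-55.770
θ=352°:   branch - wants cross < 0 → take C=(3.0554,-7.1953) (cross=-55.770)
θ=352°: ex = (C−B)/|BC| = (0.1536,-0.9881); ey = (0.9881,0.1536)
θ=352°: P = B + -2.03·ex + -2.63·ey = (-0.9300,1.3237)

θ=79°: -2.50 3.62
θ=96°: -3.21 3.42
θ=188°: -5.30 -0.11
θ=352°: -0.93 1.32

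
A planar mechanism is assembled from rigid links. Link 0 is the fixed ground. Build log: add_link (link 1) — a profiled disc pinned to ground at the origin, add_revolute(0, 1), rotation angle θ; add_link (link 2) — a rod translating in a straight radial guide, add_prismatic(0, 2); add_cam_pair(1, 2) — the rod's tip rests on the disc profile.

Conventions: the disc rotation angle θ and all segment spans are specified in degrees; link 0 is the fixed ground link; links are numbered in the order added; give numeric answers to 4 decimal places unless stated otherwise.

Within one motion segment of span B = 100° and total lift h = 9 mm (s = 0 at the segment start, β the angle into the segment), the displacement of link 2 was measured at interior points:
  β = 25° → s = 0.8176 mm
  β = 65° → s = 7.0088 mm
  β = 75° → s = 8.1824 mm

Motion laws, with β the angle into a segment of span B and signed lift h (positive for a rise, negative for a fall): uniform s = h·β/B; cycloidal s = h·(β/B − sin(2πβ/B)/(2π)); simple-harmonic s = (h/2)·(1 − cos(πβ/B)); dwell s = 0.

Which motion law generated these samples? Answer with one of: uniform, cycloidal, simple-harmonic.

candidates at β/B = r: uniform s = h·r (linear in β); cycloidal s = h·(r − sin(2πr)/(2π)); simple-harmonic s = (h/2)(1 − cos(πr))
β=25°: printed 0.8176 | uniform 2.2500, cycloidal 0.8176, simple-harmonic 1.3180
β=65°: printed 7.0088 | uniform 5.8500, cycloidal 7.0088, simple-harmonic 6.5430
β=75°: printed 8.1824 | uniform 6.7500, cycloidal 8.1824, simple-harmonic 7.6820
only one law matches every sample → cycloidal

cycloidal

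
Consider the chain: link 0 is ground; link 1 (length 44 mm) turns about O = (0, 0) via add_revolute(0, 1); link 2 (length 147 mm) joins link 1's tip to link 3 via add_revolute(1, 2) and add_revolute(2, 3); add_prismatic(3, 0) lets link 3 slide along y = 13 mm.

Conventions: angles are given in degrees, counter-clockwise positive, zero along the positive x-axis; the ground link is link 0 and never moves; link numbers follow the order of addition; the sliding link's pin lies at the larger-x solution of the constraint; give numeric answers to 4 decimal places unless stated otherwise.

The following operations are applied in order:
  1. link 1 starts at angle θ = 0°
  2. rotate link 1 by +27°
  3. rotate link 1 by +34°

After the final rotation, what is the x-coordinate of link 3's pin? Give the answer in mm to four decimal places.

geometry: r = 44 mm, L = 147 mm, e = 13 mm; θ starts at 0°
rotate link 1 by +27°: θ ← 0° +27° = 27°
rotate link 1 by +34°: θ ← 27° +34° = 61°
crank pin P = (r cos θ, r sin θ) = (21.331623, 38.483267)
h = r sin θ − e = 38.483267 − 13 = 25.483267
x = r cos θ + √(L² − h²) = 21.331623 + 144.774318 = 166.105941

166.1059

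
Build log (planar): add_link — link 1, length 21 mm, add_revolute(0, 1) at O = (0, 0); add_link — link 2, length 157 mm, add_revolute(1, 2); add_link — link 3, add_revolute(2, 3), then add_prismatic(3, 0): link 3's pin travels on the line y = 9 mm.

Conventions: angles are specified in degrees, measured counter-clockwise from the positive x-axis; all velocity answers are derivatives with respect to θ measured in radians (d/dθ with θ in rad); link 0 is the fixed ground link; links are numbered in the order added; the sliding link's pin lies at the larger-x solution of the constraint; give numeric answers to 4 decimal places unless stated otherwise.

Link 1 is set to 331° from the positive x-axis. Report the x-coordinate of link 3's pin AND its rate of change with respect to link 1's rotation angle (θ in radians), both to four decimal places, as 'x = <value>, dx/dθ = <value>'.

geometry: r = 21 mm, L = 157 mm, e = 9 mm
crank pin P = (r cos θ, r sin θ) = (18.367014, -10.181002)
h = r sin θ − e = -10.181002 − 9 = -19.181002
x = r cos θ + √(L² − h²) = 18.367014 + 155.823904 = 174.190918
dx/dθ = −r sin θ − h·r cos θ/√(L² − h²) (θ in radians; h = -19.181002) = 12.441873

x = 174.1909, dx/dθ = 12.4419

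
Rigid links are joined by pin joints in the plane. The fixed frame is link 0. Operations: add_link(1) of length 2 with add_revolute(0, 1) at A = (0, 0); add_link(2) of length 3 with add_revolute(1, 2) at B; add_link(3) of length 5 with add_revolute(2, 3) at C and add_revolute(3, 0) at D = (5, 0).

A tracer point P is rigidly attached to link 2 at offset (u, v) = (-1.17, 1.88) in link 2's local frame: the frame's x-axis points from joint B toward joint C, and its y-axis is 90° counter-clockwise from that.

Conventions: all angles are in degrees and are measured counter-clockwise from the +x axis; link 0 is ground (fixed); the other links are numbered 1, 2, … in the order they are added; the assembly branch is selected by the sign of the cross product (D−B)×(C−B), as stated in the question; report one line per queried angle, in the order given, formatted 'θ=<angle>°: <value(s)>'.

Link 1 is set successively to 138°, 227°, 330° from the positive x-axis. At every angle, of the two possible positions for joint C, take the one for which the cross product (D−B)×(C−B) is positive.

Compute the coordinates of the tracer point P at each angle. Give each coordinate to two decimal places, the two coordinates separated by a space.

A=(0,0), D=(5.00,0)
θ=138°: B = A + 2.00·(cos138°, sin138°) = (-1.4863, 1.3383)
θ=138°: |BD| = 6.6229
θ=138°: circle(B,3.00) ∩ circle(D,5.00): a=2.1035, h=2.1390
θ=138°:   candidates: C₊=(1.0061,3.0081) cross=14.166; C₋=(0.1416,-1.1816) cross=-14.166
θ=138°:   branch + wants cross > 0 → take C=(1.0061,3.0081) (cross=14.166)
θ=138°: ex = (C−B)/|BC| = (0.8308,0.5566); ey = (-0.5566,0.8308)
θ=138°: P = B + -1.17·ex + 1.88·ey = (-3.5047,2.2489)
θ=227°: B = A + 2.00·(cos227°, sin227°) = (-1.3640, -1.4627)
θ=227°: |BD| = 6.5299
θ=227°: circle(B,3.00) ∩ circle(D,5.00): a=2.0398, h=2.1998
θ=227°:   candidates: C₊=(0.1313,1.1381) cross=14.364; C₋=(1.1168,-3.1497) cross=-14.364
θ=227°:   branch + wants cross > 0 → take C=(0.1313,1.1381) (cross=14.364)
θ=227°: ex = (C−B)/|BC| = (0.4984,0.8669); ey = (-0.8669,0.4984)
θ=227°: P = B + -1.17·ex + 1.88·ey = (-3.5770,-1.5400)
θ=330°: B = A + 2.00·(cos330°, sin330°) = (1.7321, -1.0000)
θ=330°: |BD| = 3.4175
θ=330°: circle(B,3.00) ∩ circle(D,5.00): a=-0.6321, h=2.9327
θ=330°:   candidates: C₊=(0.2695,1.6193) cross=10.022; C₋=(1.9857,-3.9893) cross=-10.022
θ=330°:   branch + wants cross > 0 → take C=(0.2695,1.6193) (cross=10.022)
θ=330°: ex = (C−B)/|BC| = (-0.4875,0.8731); ey = (-0.8731,-0.4875)
θ=330°: P = B + -1.17·ex + 1.88·ey = (0.6610,-2.9381)

θ=138°: -3.50 2.25
θ=227°: -3.58 -1.54
θ=330°: 0.66 -2.94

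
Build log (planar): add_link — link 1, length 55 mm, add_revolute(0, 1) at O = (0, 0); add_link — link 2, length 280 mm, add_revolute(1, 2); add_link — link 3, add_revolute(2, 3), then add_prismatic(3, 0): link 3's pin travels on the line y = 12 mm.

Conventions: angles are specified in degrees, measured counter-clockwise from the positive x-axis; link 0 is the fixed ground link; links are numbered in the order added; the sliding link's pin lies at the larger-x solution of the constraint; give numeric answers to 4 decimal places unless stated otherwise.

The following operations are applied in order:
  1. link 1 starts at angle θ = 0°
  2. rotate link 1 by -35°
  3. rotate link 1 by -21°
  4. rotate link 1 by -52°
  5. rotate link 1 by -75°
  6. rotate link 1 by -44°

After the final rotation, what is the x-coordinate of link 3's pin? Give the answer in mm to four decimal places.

geometry: r = 55 mm, L = 280 mm, e = 12 mm; θ starts at 0°
rotate link 1 by -35°: θ ← 0° -35° = -35°
rotate link 1 by -21°: θ ← -35° -21° = -56°
rotate link 1 by -52°: θ ← -56° -52° = -108°
rotate link 1 by -75°: θ ← -108° -75° = -183°
rotate link 1 by -44°: θ ← -183° -44° = -227°
crank pin P = (r cos θ, r sin θ) = (-37.509910, 40.224454)
h = r sin θ − e = 40.224454 − 12 = 28.224454
x = r cos θ + √(L² − h²) = -37.509910 + 278.573833 = 241.063923

241.0639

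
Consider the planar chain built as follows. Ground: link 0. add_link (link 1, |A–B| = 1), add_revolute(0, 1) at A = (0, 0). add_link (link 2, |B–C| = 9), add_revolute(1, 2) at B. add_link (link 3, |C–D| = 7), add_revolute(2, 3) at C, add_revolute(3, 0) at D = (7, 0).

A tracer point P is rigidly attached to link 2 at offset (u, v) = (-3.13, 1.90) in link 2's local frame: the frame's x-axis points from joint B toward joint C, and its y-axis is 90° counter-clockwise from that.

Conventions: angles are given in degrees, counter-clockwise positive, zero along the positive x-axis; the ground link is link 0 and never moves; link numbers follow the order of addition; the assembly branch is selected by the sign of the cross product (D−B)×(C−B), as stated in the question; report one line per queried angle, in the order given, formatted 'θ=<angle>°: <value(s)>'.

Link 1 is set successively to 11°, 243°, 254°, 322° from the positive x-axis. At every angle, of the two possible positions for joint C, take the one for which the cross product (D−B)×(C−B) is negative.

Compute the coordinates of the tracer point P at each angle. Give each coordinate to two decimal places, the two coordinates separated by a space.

A=(0,0), D=(7.00,0)
θ=11°: B = A + 1.00·(cos11°, sin11°) = (0.9816, 0.1908)
θ=11°: |BD| = 6.0214
θ=11°: circle(B,9.00) ∩ circle(D,7.00): a=5.6679, h=6.9911
θ=11°:   candidates: C₊=(6.8682,6.9988) cross=42.096; C₋=(6.4251,-6.9764) cross=-42.096
θ=11°:   branch - wants cross < 0 → take C=(6.4251,-6.9764) (cross=-42.096)
θ=11°: ex = (C−B)/|BC| = (0.6048,-0.7964); ey = (0.7964,0.6048)
θ=11°: P = B + -3.13·ex + 1.90·ey = (0.6016,3.8326)
θ=243°: B = A + 1.00·(cos243°, sin243°) = (-0.4540, -0.8910)
θ=243°: |BD| = 7.5071
θ=243°: circle(B,9.00) ∩ circle(D,7.00): a=5.8849, h=6.8094
θ=243°:   candidates: C₊=(4.5811,6.5688) cross=51.119; C₋=(6.1975,-6.9538) cross=-51.119
θ=243°:   branch - wants cross < 0 → take C=(6.1975,-6.9538) (cross=-51.119)
θ=243°: ex = (C−B)/|BC| = (0.7391,-0.6736); ey = (0.6736,0.7391)
θ=243°: P = B + -3.13·ex + 1.90·ey = (-1.4873,2.6217)
θ=254°: B = A + 1.00·(cos254°, sin254°) = (-0.2756, -0.9613)
θ=254°: |BD| = 7.3389
θ=254°: circle(B,9.00) ∩ circle(D,7.00): a=5.8496, h=6.8397
θ=254°:   candidates: C₊=(4.6277,6.5858) cross=50.196; C₋=(6.4195,-6.9759) cross=-50.196
θ=254°:   branch - wants cross < 0 → take C=(6.4195,-6.9759) (cross=-50.196)
θ=254°: ex = (C−B)/|BC| = (0.7439,-0.6683); ey = (0.6683,0.7439)
θ=254°: P = B + -3.13·ex + 1.90·ey = (-1.3343,2.5439)
θ=322°: B = A + 1.00·(cos322°, sin322°) = (0.7880, -0.6157)
θ=322°: |BD| = 6.2424
θ=322°: circle(B,9.00) ∩ circle(D,7.00): a=5.6843, h=6.9777
θ=322°:   candidates: C₊=(5.7564,6.8887) cross=43.558; C₋=(7.1328,-6.9987) cross=-43.558
θ=322°:   branch - wants cross < 0 → take C=(7.1328,-6.9987) (cross=-43.558)
θ=322°: ex = (C−B)/|BC| = (0.7050,-0.7092); ey = (0.7092,0.7050)
θ=322°: P = B + -3.13·ex + 1.90·ey = (-0.0710,2.9437)

θ=11°: 0.60 3.83
θ=243°: -1.49 2.62
θ=254°: -1.33 2.54
θ=322°: -0.07 2.94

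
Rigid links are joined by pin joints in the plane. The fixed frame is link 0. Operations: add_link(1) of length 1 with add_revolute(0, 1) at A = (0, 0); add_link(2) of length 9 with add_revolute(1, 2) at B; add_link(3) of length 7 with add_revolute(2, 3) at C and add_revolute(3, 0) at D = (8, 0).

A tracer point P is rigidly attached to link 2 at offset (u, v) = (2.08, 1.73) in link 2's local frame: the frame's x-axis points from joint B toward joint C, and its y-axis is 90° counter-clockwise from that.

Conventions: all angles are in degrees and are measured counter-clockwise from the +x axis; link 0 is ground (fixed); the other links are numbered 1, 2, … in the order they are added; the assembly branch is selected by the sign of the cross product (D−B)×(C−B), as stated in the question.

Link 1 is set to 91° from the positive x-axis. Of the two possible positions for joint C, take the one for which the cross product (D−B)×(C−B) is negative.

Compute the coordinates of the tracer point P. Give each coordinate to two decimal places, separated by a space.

A=(0,0), D=(8.00,0)
B = A + 1.00·(cos91°, sin91°) = (-0.0175, 0.9998)
|BD| = 8.0796
circle(B,9.00) ∩ circle(D,7.00): a=6.0201, h=6.6902
  candidates: C₊=(6.7843,6.8936) cross=54.054; C₋=(5.1284,-6.3839) cross=-54.054
  branch - wants cross < 0 → take C=(5.1284,-6.3839) (cross=-54.054)
ex = (C−B)/|BC| = (0.5718,-0.8204); ey = (0.8204,0.5718)
P = B + 2.08·ex + 1.73·ey = (2.5911,0.2825)

2.59 0.28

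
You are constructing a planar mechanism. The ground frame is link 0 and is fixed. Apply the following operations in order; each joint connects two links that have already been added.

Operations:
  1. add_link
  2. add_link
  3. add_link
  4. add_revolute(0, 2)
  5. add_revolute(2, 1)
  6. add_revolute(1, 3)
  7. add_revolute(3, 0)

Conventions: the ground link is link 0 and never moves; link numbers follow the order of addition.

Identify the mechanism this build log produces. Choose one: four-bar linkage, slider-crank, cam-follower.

links: 4 (incl. ground); joints: 4 revolute, 0 prismatic, 0 higher (cam) pair, forming one closed loop
4 links in a single 4R loop → four-bar linkage

four-bar linkage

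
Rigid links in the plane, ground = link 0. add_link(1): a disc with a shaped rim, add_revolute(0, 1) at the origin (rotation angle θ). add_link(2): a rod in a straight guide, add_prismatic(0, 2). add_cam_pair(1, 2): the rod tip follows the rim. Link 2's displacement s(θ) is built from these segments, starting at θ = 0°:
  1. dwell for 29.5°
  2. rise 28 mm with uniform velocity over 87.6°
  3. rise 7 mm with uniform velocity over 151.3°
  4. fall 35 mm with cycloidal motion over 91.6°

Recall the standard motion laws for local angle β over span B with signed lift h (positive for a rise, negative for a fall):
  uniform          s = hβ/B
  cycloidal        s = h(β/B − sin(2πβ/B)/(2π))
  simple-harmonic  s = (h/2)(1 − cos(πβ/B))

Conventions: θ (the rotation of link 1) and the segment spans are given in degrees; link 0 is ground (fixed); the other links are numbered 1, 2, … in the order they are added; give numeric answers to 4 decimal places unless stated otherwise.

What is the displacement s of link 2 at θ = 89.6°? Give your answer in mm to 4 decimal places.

segment 1 (0° to 29.5°, dwell): s unchanged at 0.0000
θ = 89.6° falls in segment 2 (29.5° to 117.1°, uniform, h = 28): β = 89.6 − 29.5 = 60.1°, B = 87.6°; Δs = 28·60.1/87.6 = 19.2100; s = 0.0000 + 19.2100 = 19.2100

19.2100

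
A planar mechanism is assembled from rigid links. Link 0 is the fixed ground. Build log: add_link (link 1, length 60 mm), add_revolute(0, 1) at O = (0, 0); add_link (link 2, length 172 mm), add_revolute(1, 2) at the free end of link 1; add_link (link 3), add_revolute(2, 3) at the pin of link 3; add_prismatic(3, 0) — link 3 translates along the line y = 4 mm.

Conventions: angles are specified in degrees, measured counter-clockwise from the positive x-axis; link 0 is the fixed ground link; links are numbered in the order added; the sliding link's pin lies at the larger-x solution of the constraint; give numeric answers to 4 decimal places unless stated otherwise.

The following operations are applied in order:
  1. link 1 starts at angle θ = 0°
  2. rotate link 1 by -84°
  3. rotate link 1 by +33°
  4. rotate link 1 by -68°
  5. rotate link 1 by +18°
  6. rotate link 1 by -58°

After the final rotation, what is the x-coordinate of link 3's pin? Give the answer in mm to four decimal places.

geometry: r = 60 mm, L = 172 mm, e = 4 mm; θ starts at 0°
rotate link 1 by -84°: θ ← 0° -84° = -84°
rotate link 1 by +33°: θ ← -84° +33° = -51°
rotate link 1 by -68°: θ ← -51° -68° = -119°
rotate link 1 by +18°: θ ← -119° +18° = -101°
rotate link 1 by -58°: θ ← -101° -58° = -159°
crank pin P = (r cos θ, r sin θ) = (-56.014826, -21.502077)
h = r sin θ − e = -21.502077 − 4 = -25.502077
x = r cos θ + √(L² − h²) = -56.014826 + 170.098924 = 114.084099

114.0841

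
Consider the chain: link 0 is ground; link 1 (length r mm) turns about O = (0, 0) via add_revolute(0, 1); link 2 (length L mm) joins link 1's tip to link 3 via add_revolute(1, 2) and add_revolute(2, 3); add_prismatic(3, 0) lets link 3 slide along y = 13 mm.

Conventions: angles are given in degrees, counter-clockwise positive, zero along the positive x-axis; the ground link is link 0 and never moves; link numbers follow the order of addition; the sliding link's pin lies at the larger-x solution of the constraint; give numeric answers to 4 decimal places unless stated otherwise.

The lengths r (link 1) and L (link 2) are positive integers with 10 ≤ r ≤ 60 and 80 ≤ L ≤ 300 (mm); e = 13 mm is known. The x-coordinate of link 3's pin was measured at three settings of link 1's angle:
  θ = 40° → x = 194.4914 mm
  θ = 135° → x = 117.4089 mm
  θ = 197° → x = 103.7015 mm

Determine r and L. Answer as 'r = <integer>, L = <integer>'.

constraint per measurement: (x − r cos θ)² + (r sin θ − e)² = L²
subtracting the θ₁ and θ₂ equations cancels the r² and L² terms:
r = (x₁² − x₂²) / (2[(x₁cos θ₁ + e sin θ₁) − (x₂cos θ₂ + e sin θ₂)]) = 52.0000 → r = 52
L² = (x₁ − r cos θ₁)² + (r sin θ₁ − e)² = 24335.9940 → L = 156.0000 → L = 156
check at θ₃=197°: x = 103.7015 (printed 103.7015) ✓

r = 52, L = 156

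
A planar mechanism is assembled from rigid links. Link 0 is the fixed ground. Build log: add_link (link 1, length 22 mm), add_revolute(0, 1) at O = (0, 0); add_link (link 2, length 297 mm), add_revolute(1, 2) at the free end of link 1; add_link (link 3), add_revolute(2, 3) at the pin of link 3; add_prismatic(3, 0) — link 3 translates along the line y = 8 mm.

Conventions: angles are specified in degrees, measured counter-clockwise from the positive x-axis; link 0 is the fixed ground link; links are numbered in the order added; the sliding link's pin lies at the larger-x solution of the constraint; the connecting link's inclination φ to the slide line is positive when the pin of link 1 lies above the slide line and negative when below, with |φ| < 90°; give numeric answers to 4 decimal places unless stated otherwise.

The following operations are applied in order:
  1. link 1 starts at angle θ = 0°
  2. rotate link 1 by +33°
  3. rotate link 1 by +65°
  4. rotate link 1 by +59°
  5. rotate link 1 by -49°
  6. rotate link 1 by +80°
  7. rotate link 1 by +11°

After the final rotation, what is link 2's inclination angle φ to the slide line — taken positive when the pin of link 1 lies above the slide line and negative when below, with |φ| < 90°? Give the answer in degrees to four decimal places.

geometry: r = 22 mm, L = 297 mm, e = 8 mm; θ starts at 0°
rotate link 1 by +33°: θ ← 0° +33° = 33°
rotate link 1 by +65°: θ ← 33° +65° = 98°
rotate link 1 by +59°: θ ← 98° +59° = 157°
rotate link 1 by -49°: θ ← 157° -49° = 108°
rotate link 1 by +80°: θ ← 108° +80° = 188°
rotate link 1 by +11°: θ ← 188° +11° = 199°
h = r sin θ − e = -7.162499 − 8 = -15.162499
sin φ = h / L = -15.162499 / 297 = -0.05105219
φ = arcsin(-0.05105219) = -2.926347°

-2.9263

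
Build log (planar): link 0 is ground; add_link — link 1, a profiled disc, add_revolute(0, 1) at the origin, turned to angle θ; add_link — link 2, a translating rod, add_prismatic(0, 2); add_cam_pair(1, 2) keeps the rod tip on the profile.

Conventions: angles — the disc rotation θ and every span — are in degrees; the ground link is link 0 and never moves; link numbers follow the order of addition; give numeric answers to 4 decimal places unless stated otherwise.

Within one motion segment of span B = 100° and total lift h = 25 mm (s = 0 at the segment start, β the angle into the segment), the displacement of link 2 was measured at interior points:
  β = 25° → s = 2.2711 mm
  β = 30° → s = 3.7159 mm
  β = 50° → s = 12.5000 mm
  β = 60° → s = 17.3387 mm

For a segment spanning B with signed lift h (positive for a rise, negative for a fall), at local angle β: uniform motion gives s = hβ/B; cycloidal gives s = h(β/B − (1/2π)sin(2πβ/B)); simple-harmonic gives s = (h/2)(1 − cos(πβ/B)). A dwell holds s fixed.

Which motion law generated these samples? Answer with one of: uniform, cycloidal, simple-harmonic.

candidates at β/B = r: uniform s = h·r (linear in β); cycloidal s = h·(r − sin(2πr)/(2π)); simple-harmonic s = (h/2)(1 − cos(πr))
β=25°: printed 2.2711 | uniform 6.2500, cycloidal 2.2711, simple-harmonic 3.6612
β=30°: printed 3.7159 | uniform 7.5000, cycloidal 3.7159, simple-harmonic 5.1527
β=50°: printed 12.5000 | uniform 12.5000, cycloidal 12.5000, simple-harmonic 12.5000
β=60°: printed 17.3387 | uniform 15.0000, cycloidal 17.3387, simple-harmonic 16.3627
only one law matches every sample → cycloidal

cycloidal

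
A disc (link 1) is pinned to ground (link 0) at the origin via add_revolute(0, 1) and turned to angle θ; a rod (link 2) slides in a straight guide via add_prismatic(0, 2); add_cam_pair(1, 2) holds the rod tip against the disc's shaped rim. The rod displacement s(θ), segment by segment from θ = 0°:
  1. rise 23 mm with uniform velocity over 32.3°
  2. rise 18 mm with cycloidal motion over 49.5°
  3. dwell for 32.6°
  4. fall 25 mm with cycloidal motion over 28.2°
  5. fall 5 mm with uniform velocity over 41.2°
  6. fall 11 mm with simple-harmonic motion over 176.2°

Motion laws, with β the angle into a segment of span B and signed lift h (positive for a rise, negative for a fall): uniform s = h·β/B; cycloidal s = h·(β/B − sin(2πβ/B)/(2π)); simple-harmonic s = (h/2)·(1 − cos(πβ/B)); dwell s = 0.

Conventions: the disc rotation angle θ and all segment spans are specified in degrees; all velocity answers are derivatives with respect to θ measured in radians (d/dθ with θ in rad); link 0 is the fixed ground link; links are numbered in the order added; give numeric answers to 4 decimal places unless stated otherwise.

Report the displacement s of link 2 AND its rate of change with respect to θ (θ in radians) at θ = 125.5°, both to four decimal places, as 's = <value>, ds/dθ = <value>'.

segment 1 (0° to 32.3°, uniform, h = 23) is passed completely: s = 0.0000 + (23) = 23.0000
segment 2 (32.3° to 81.8°, cycloidal, h = 18) is passed completely: s = 23.0000 + (18) = 41.0000
segment 3 (81.8° to 114.4°, dwell): s unchanged at 41.0000
θ = 125.5° falls in segment 4 (114.4° to 142.6°, cycloidal, h = -25): β = 125.5 − 114.4 = 11.1°, B = 28.2°; Δs = -25·(0.3936 − sin(2π·0.3936)/(2π)) = -7.3745; s = 41.0000 − 7.3745 = 33.6255
velocity in seg [114.4°–142.6°] (cycloidal), θ in radians: β = 11.1° = 0.1937 rad, B = 28.2° = 0.4922 rad; ds/dθ = (h/B)(1 − cos(2πβ/B)) = ((-25)/0.4922)(1 − cos(2π·0.3936)) = -90.657333 mm/rad

s = 33.6255, ds/dθ = -90.6573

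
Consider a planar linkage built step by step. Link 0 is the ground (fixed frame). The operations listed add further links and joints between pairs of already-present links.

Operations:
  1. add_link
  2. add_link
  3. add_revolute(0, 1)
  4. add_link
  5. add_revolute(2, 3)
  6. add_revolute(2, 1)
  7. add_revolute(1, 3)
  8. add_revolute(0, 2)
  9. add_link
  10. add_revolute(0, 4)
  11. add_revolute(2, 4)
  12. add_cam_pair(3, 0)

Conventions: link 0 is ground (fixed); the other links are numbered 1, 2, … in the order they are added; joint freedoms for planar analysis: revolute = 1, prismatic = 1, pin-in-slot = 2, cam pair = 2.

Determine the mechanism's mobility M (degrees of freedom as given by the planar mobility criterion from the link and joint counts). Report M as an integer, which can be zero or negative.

L=1 J1=0 J2=0
add link → L=2 J1=0 J2=0
add link → L=3 J1=0 J2=0
R@0,1 dof=1 J1 → L=3 J1=1 J2=0
add link → L=4 J1=1 J2=0
R@2,3 dof=1 J1 → L=4 J1=2 J2=0
R@2,1 dof=1 J1 → L=4 J1=3 J2=0
R@1,3 dof=1 J1 → L=4 J1=4 J2=0
R@0,2 dof=1 J1 → L=4 J1=5 J2=0
add link → L=5 J1=5 J2=0
R@0,4 dof=1 J1 → L=5 J1=6 J2=0
R@2,4 dof=1 J1 → L=5 J1=7 J2=0
C@3,0 dof=2 J2 → L=5 J1=7 J2=1
M=3(L−1)−2J1−J2=3·4−2·7−1=-3

M = -3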